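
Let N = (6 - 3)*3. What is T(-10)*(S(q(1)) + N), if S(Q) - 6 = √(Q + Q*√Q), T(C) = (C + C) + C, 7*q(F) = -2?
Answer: -450 - 30*√(-14 - 2*I*√14)/7 ≈ -454.15 + 16.564*I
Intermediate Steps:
q(F) = -2/7 (q(F) = (⅐)*(-2) = -2/7)
T(C) = 3*C (T(C) = 2*C + C = 3*C)
N = 9 (N = 3*3 = 9)
S(Q) = 6 + √(Q + Q^(3/2)) (S(Q) = 6 + √(Q + Q*√Q) = 6 + √(Q + Q^(3/2)))
T(-10)*(S(q(1)) + N) = (3*(-10))*((6 + √(-2/7 + (-2/7)^(3/2))) + 9) = -30*((6 + √(-2/7 - 2*I*√14/49)) + 9) = -30*(15 + √(-2/7 - 2*I*√14/49)) = -450 - 30*√(-2/7 - 2*I*√14/49)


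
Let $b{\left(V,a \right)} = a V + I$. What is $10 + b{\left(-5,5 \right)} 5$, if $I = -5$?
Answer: $-140$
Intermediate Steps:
$b{\left(V,a \right)} = -5 + V a$ ($b{\left(V,a \right)} = a V - 5 = V a - 5 = -5 + V a$)
$10 + b{\left(-5,5 \right)} 5 = 10 + \left(-5 - 25\right) 5 = 10 - 150 = -140$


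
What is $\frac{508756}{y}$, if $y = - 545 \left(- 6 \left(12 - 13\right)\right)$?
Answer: $- \frac{254378}{1635} \approx -155.58$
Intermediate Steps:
$y = -3270$ ($y = - 545 \left(\left(-6\right) \left(-1\right)\right) = \left(-545\right) 6 = -3270$)
$\frac{508756}{y} = \frac{508756}{-3270} = 508756 \left(- \frac{1}{3270}\right) = - \frac{254378}{1635}$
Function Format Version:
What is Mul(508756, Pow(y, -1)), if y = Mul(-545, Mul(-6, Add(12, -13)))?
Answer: Rational(-254378, 1635) ≈ -155.58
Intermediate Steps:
y = -3270 (y = Mul(-545, Mul(-6, -1)) = Mul(-545, 6) = -3270)
Mul(508756, Pow(y, -1)) = Mul(508756, Pow(-3270, -1)) = Mul(508756, Rational(-1, 3270)) = Rational(-254378, 1635)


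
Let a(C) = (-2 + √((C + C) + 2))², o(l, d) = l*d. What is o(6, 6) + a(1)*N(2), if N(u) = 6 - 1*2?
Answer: 36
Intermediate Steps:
N(u) = 4 (N(u) = 6 - 2 = 4)
o(l, d) = d*l
a(C) = (-2 + √(2 + 2*C))² (a(C) = (-2 + √(2*C + 2))² = (-2 + √(2 + 2*C))²)
o(6, 6) + a(1)*N(2) = 6*6 + (-2 + √2*√(1 + 1))²*4 = 36 + (-2 + √2*√2)²*4 = 36 + (-2 + 2)²*4 = 36 + 0²*4 = 36 + 0*4 = 36 + 0 = 36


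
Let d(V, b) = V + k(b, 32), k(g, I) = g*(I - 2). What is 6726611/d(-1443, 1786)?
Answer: 6726611/52137 ≈ 129.02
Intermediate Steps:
k(g, I) = g*(-2 + I)
d(V, b) = V + 30*b (d(V, b) = V + b*(-2 + 32) = V + b*30 = V + 30*b)
6726611/d(-1443, 1786) = 6726611/(-1443 + 30*1786) = 6726611/(-1443 + 53580) = 6726611/52137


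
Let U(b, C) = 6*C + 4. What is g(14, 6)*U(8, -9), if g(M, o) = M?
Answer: -700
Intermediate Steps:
U(b, C) = 4 + 6*C
g(14, 6)*U(8, -9) = 14*(4 + 6*(-9)) = 14*(4 - 54) = 14*(-50) = -700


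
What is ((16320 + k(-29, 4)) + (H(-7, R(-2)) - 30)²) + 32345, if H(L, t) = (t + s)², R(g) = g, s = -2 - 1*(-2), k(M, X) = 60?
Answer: 49401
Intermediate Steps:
s = 0 (s = -2 + 2 = 0)
H(L, t) = t² (H(L, t) = (t + 0)² = t²)
((16320 + k(-29, 4)) + (H(-7, R(-2)) - 30)²) + 32345 = ((16320 + 60) + ((-2)² - 30)²) + 32345 = (16380 + (4 - 30)²) + 32345 = (16380 + (-26)²) + 32345 = (16380 + 676) + 32345 = 17056 + 32345 = 49401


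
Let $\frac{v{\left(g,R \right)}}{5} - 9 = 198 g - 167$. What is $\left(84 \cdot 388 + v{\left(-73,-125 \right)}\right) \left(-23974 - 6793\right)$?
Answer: $1245078956$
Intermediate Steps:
$v{\left(g,R \right)} = -790 + 990 g$ ($v{\left(g,R \right)} = 45 + 5 \left(198 g - 167\right) = 45 + 5 \left(-167 + 198 g\right) = 45 + \left(-835 + 990 g\right) = -790 + 990 g$)
$\left(84 \cdot 388 + v{\left(-73,-125 \right)}\right) \left(-23974 - 6793\right) = \left(84 \cdot 388 + \left(-790 + 990 \left(-73\right)\right)\right) \left(-23974 - 6793\right) = \left(32592 - 73060\right) \left(-30767\right) = \left(-40468\right) \left(-30767\right) = 1245078956$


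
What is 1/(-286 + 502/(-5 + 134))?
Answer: -129/36392 ≈ -0.0035447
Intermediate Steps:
1/(-286 + 502/(-5 + 134)) = 1/(-286 + 502/129) = 1/(-36392/129) = -129/36392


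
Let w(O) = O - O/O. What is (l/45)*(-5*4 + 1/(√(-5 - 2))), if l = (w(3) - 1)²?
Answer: -4/9 - I*√7/315 ≈ -0.44444 - 0.0083992*I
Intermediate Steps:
w(O) = -1 + O (w(O) = O - 1*1 = O - 1 = -1 + O)
l = 1 (l = ((-1 + 3) - 1)² = (2 - 1)² = 1² = 1)
(l/45)*(-5*4 + 1/(√(-5 - 2))) = (1/45)*(-5*4 + 1/(√(-5 - 2))) = ((1/45)*1)*(-20 + 1/(√(-7))) = (-20 + 1/(I*√7))/45 = (-20 - I*√7/7)/45 = -4/9 - I*√7/315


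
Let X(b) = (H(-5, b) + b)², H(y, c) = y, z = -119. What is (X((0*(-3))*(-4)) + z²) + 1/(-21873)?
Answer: 310290377/21873 ≈ 14186.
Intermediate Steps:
X(b) = (-5 + b)²
(X((0*(-3))*(-4)) + z²) + 1/(-21873) = ((-5 + (0*(-3))*(-4))² + (-119)²) + 1/(-21873) = ((-5 + 0*(-4))² + 14161) - 1/21873 = ((-5 + 0)² + 14161) - 1/21873 = ((-5)² + 14161) - 1/21873 = (25 + 14161) - 1/21873 = 14186 - 1/21873 = 310290377/21873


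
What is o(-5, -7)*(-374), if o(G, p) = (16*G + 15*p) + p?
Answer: 71808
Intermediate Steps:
o(G, p) = 16*G + 16*p (o(G, p) = (15*p + 16*G) + p = 16*G + 16*p)
o(-5, -7)*(-374) = (16*(-5) + 16*(-7))*(-374) = (-80 - 112)*(-374) = -192*(-374) = 71808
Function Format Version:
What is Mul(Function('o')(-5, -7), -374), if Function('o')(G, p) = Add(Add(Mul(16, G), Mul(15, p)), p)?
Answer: 71808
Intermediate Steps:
Function('o')(G, p) = Add(Mul(16, G), Mul(16, p)) (Function('o')(G, p) = Add(Add(Mul(15, p), Mul(16, G)), p) = Add(Mul(16, G), Mul(16, p)))
Mul(Function('o')(-5, -7), -374) = Mul(Add(Mul(16, -5), Mul(16, -7)), -374) = Mul(Add(-80, -112), -374) = Mul(-192, -374) = 71808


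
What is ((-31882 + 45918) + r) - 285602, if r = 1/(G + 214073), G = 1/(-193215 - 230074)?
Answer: -24607884137883047/90614746096 ≈ -2.7157e+5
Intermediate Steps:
G = -1/423289 (G = 1/(-423289) = -1/423289 ≈ -2.3625e-6)
r = 423289/90614746096 (r = 1/(-1/423289 + 214073) = 1/(90614746096/423289) = 423289/90614746096 ≈ 4.6713e-6)
((-31882 + 45918) + r) - 285602 = ((-31882 + 45918) + 423289/90614746096) - 285602 = (14036 + 423289/90614746096) - 285602 = 1271868576626745/90614746096 - 285602 = -24607884137883047/90614746096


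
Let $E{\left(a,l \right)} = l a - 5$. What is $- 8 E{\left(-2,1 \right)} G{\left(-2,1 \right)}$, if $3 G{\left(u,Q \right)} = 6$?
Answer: $112$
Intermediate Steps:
$E{\left(a,l \right)} = -5 + a l$ ($E{\left(a,l \right)} = a l - 5 = -5 + a l$)
$G{\left(u,Q \right)} = 2$ ($G{\left(u,Q \right)} = \frac{1}{3} \cdot 6 = 2$)
$- 8 E{\left(-2,1 \right)} G{\left(-2,1 \right)} = - 8 \left(-5 - 2\right) 2 = \left(-8\right) \left(-7\right) 2 = 56 \cdot 2 = 112$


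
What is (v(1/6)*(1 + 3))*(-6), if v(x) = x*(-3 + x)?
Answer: 34/3 ≈ 11.333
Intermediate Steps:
(v(1/6)*(1 + 3))*(-6) = (((-3 + 1/6)/6)*(1 + 3))*(-6) = (((-3 + 1/6)/6)*4)*(-6) = (((1/6)*(-17/6))*4)*(-6) = -17/36*4*(-6) = -17/9*(-6) = 34/3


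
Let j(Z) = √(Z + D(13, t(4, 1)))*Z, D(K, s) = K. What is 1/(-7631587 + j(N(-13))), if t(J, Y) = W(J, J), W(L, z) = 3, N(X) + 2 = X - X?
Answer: -7631587/58241120138525 + 2*√11/58241120138525 ≈ -1.3103e-7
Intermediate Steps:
N(X) = -2 (N(X) = -2 + (X - X) = -2 + 0 = -2)
t(J, Y) = 3
j(Z) = Z*√(13 + Z) (j(Z) = √(Z + 13)*Z = √(13 + Z)*Z = Z*√(13 + Z))
1/(-7631587 + j(N(-13))) = 1/(-7631587 - 2*√(13 - 2)) = 1/(-7631587 - 2*√11)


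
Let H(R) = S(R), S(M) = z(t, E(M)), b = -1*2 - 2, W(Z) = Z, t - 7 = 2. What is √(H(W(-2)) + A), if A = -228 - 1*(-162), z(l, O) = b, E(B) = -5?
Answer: I*√70 ≈ 8.3666*I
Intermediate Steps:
t = 9 (t = 7 + 2 = 9)
b = -4 (b = -2 - 2 = -4)
z(l, O) = -4
S(M) = -4
H(R) = -4
A = -66 (A = -228 + 162 = -66)
√(H(W(-2)) + A) = √(-4 - 66) = √(-70) = I*√70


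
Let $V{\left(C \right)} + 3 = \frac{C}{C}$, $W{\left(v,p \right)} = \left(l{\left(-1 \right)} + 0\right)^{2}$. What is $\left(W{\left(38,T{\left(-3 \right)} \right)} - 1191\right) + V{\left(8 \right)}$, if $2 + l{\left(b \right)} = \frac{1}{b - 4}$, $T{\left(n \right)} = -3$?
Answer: $- \frac{29704}{25} \approx -1188.2$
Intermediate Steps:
$l{\left(b \right)} = -2 + \frac{1}{-4 + b}$ ($l{\left(b \right)} = -2 + \frac{1}{b - 4} = -2 + \frac{1}{-4 + b}$)
$W{\left(v,p \right)} = \frac{121}{25}$ ($W{\left(v,p \right)} = \left(\frac{9 - -2}{-4 - 1} + 0\right)^{2} = \left(\frac{9 + 2}{-5} + 0\right)^{2} = \left(\left(- \frac{1}{5}\right) 11 + 0\right)^{2} = \left(- \frac{11}{5} + 0\right)^{2} = \left(- \frac{11}{5}\right)^{2} = \frac{121}{25}$)
$V{\left(C \right)} = -2$ ($V{\left(C \right)} = -3 + \frac{C}{C} = -3 + 1 = -2$)
$\left(W{\left(38,T{\left(-3 \right)} \right)} - 1191\right) + V{\left(8 \right)} = \left(\frac{121}{25} - 1191\right) - 2 = - \frac{29654}{25} - 2 = - \frac{29704}{25}$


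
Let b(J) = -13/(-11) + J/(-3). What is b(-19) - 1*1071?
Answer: -35095/33 ≈ -1063.5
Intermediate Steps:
b(J) = 13/11 - J/3 (b(J) = -13*(-1/11) + J*(-1/3) = 13/11 - J/3)
b(-19) - 1*1071 = (13/11 - 1/3*(-19)) - 1*1071 = (13/11 + 19/3) - 1071 = 248/33 - 1071 = -35095/33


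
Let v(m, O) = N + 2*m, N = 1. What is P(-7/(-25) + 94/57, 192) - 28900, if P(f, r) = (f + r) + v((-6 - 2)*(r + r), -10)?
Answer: -49659926/1425 ≈ -34849.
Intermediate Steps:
v(m, O) = 1 + 2*m
P(f, r) = 1 + f - 31*r (P(f, r) = (f + r) + (1 + 2*((-6 - 2)*(r + r))) = (f + r) + (1 + 2*(-16*r)) = (f + r) + (1 - 32*r) = 1 + f - 31*r)
P(-7/(-25) + 94/57, 192) - 28900 = (1 + (-7/(-25) + 94/57) - 31*192) - 28900 = (1 + (-7*(-1/25) + 94*(1/57)) - 5952) - 28900 = (1 + (7/25 + 94/57) - 5952) - 28900 = (1 + 2749/1425 - 5952) - 28900 = -8477426/1425 - 28900 = -49659926/1425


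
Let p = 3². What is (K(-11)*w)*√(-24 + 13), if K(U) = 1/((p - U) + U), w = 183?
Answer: 61*I*√11/3 ≈ 67.438*I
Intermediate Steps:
p = 9
K(U) = ⅑ (K(U) = 1/((9 - U) + U) = 1/9 = ⅑)
(K(-11)*w)*√(-24 + 13) = ((⅑)*183)*√(-24 + 13) = 61*√(-11)/3 = 61*(I*√11)/3 = 61*I*√11/3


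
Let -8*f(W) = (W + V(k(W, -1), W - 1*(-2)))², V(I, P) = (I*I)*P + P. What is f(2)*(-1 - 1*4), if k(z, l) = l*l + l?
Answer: 45/2 ≈ 22.500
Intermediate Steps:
k(z, l) = l + l² (k(z, l) = l² + l = l + l²)
V(I, P) = P + P*I² (V(I, P) = I²*P + P = P*I² + P = P + P*I²)
f(W) = -(2 + 2*W)²/8 (f(W) = -(W + (W - 1*(-2))*(1 + (-(1 - 1))²))²/8 = -(W + (W + 2)*(1 + (-1*0)²))²/8 = -(W + (2 + W)*(1 + 0²))²/8 = -(W + (2 + W)*(1 + 0))²/8 = -(W + (2 + W)*1)²/8 = -(W + (2 + W))²/8 = -(2 + 2*W)²/8)
f(2)*(-1 - 1*4) = (-(1 + 2)²/2)*(-1 - 1*4) = (-½*3²)*(-1 - 4) = -½*9*(-5) = -9/2*(-5) = 45/2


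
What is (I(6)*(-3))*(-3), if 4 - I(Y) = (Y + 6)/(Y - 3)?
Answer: 0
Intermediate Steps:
I(Y) = 4 - (6 + Y)/(-3 + Y) (I(Y) = 4 - (Y + 6)/(Y - 3) = 4 - (6 + Y)/(-3 + Y))
(I(6)*(-3))*(-3) = ((3*(-6 + 6)/(-3 + 6))*(-3))*(-3) = ((3*0/3)*(-3))*(-3) = ((3*(⅓)*0)*(-3))*(-3) = (0*(-3))*(-3) = 0*(-3) = 0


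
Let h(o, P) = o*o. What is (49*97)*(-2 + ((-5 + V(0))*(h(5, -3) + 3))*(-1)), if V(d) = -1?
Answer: 788998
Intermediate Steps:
h(o, P) = o²
(49*97)*(-2 + ((-5 + V(0))*(h(5, -3) + 3))*(-1)) = (49*97)*(-2 + ((-5 - 1)*(5² + 3))*(-1)) = 4753*(-2 - 6*(25 + 3)*(-1)) = 4753*(-2 - 6*28*(-1)) = 4753*(-2 - 168*(-1)) = 4753*(-2 + 168) = 4753*166 = 788998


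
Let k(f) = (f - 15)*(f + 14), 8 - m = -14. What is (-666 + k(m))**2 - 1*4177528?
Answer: -4006132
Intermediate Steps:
m = 22 (m = 8 - 1*(-14) = 8 + 14 = 22)
k(f) = (-15 + f)*(14 + f)
(-666 + k(m))**2 - 1*4177528 = (-666 + (-210 + 22**2 - 1*22))**2 - 1*4177528 = (-666 + (-210 + 484 - 22))**2 - 4177528 = (-666 + 252)**2 - 4177528 = (-414)**2 - 4177528 = 171396 - 4177528 = -4006132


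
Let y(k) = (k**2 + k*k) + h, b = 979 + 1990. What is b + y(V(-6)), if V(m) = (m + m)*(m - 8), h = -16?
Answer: 59401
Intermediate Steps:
b = 2969
V(m) = 2*m*(-8 + m) (V(m) = (2*m)*(-8 + m) = 2*m*(-8 + m))
y(k) = -16 + 2*k**2 (y(k) = (k**2 + k*k) - 16 = (k**2 + k**2) - 16 = 2*k**2 - 16 = -16 + 2*k**2)
b + y(V(-6)) = 2969 + (-16 + 2*(2*(-6)*(-8 - 6))**2) = 2969 + (-16 + 2*(2*(-6)*(-14))**2) = 2969 + (-16 + 2*168**2) = 2969 + (-16 + 2*28224) = 2969 + (-16 + 56448) = 2969 + 56432 = 59401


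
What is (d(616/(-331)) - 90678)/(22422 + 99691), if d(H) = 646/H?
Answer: -28035737/37610804 ≈ -0.74542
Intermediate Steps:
(d(616/(-331)) - 90678)/(22422 + 99691) = (646/((616/(-331))) - 90678)/(22422 + 99691) = (646/((616*(-1/331))) - 90678)/122113 = (646/(-616/331) - 90678)*(1/122113) = (646*(-331/616) - 90678)*(1/122113) = (-106913/308 - 90678)*(1/122113) = -28035737/308*1/122113 = -28035737/37610804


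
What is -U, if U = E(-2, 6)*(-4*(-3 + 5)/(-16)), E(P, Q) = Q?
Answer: -3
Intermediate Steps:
U = 3 (U = 6*(-4*(-3 + 5)/(-16)) = 6*(-4*2*(-1/16)) = 6*(-8*(-1/16)) = 6*(½) = 3)
-U = -1*3 = -3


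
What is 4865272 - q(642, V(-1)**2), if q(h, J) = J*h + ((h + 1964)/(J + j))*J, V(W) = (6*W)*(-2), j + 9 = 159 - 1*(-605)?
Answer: 4290393512/899 ≈ 4.7724e+6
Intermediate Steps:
j = 755 (j = -9 + (159 - 1*(-605)) = -9 + (159 + 605) = -9 + 764 = 755)
V(W) = -12*W
q(h, J) = J*h + J*(1964 + h)/(755 + J) (q(h, J) = J*h + ((h + 1964)/(J + 755))*J = J*h + ((1964 + h)/(755 + J))*J = J*h + J*(1964 + h)/(755 + J))
4865272 - q(642, V(-1)**2) = 4865272 - (-12*(-1))**2*(1964 + 756*642 + (-12*(-1))**2*642)/(755 + (-12*(-1))**2) = 4865272 - 12**2*(1964 + 485352 + 12**2*642)/(755 + 12**2) = 4865272 - 144*(1964 + 485352 + 144*642)/(755 + 144) = 4865272 - 144*(1964 + 485352 + 92448)/899 = 4865272 - 144*579764/899 = 4865272 - 1*83486016/899 = 4865272 - 83486016/899 = 4290393512/899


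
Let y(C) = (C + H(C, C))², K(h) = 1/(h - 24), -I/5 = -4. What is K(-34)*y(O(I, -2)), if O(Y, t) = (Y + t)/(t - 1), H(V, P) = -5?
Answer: -121/58 ≈ -2.0862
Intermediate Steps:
I = 20 (I = -5*(-4) = 20)
K(h) = 1/(-24 + h)
O(Y, t) = (Y + t)/(-1 + t)
y(C) = (-5 + C)² (y(C) = (C - 5)² = (-5 + C)²)
K(-34)*y(O(I, -2)) = (-5 + (20 - 2)/(-1 - 2))²/(-24 - 34) = (-5 + 18/(-3))²/(-58) = -(-5 - ⅓*18)²/58 = -(-5 - 6)²/58 = -1/58*(-11)² = -1/58*121 = -121/58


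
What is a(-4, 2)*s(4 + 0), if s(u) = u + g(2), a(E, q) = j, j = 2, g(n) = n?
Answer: 12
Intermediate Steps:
a(E, q) = 2
s(u) = 2 + u (s(u) = u + 2 = 2 + u)
a(-4, 2)*s(4 + 0) = 2*(2 + (4 + 0)) = 2*(2 + 4) = 2*6 = 12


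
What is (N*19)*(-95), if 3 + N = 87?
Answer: -151620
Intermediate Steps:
N = 84 (N = -3 + 87 = 84)
(N*19)*(-95) = (84*19)*(-95) = 1596*(-95) = -151620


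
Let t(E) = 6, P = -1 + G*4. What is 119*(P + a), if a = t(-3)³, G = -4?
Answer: 23681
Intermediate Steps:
P = -17 (P = -1 - 4*4 = -1 - 16 = -17)
a = 216 (a = 6³ = 216)
119*(P + a) = 119*(-17 + 216) = 119*199 = 23681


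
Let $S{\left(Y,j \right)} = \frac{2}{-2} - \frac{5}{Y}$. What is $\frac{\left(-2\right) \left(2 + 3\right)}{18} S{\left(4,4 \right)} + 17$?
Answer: $\frac{73}{4} \approx 18.25$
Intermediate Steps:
$S{\left(Y,j \right)} = -1 - \frac{5}{Y}$ ($S{\left(Y,j \right)} = 2 \left(- \frac{1}{2}\right) - \frac{5}{Y} = -1 - \frac{5}{Y}$)
$\frac{\left(-2\right) \left(2 + 3\right)}{18} S{\left(4,4 \right)} + 17 = \frac{\left(-2\right) \left(2 + 3\right)}{18} \frac{-5 - 4}{4} + 17 = \left(-2\right) 5 \cdot \frac{1}{18} \frac{-5 - 4}{4} + 17 = \left(-10\right) \frac{1}{18} \cdot \frac{1}{4} \left(-9\right) + 17 = \left(- \frac{5}{9}\right) \left(- \frac{9}{4}\right) + 17 = \frac{5}{4} + 17 = \frac{73}{4}$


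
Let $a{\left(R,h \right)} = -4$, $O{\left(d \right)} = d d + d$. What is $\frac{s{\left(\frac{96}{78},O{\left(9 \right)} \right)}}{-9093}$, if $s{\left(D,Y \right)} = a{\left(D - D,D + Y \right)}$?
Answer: $\frac{4}{9093} \approx 0.0004399$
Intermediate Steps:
$O{\left(d \right)} = d + d^{2}$ ($O{\left(d \right)} = d^{2} + d = d + d^{2}$)
$s{\left(D,Y \right)} = -4$
$\frac{s{\left(\frac{96}{78},O{\left(9 \right)} \right)}}{-9093} = - \frac{4}{-9093} = \left(-4\right) \left(- \frac{1}{9093}\right) = \frac{4}{9093}$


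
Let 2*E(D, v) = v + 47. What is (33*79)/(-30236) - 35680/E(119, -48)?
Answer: 2157638353/30236 ≈ 71360.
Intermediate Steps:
E(D, v) = 47/2 + v/2 (E(D, v) = (v + 47)/2 = (47 + v)/2 = 47/2 + v/2)
(33*79)/(-30236) - 35680/E(119, -48) = (33*79)/(-30236) - 35680/(47/2 + (½)*(-48)) = 2607*(-1/30236) - 35680/(47/2 - 24) = -2607/30236 - 35680/(-½) = -2607/30236 - 35680*(-2) = -2607/30236 + 71360 = 2157638353/30236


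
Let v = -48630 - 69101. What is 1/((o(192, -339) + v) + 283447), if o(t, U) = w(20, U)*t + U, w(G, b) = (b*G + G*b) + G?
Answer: -1/2434303 ≈ -4.1080e-7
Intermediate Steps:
v = -117731
w(G, b) = G + 2*G*b (w(G, b) = (G*b + G*b) + G = 2*G*b + G = G + 2*G*b)
o(t, U) = U + t*(20 + 40*U) (o(t, U) = (20*(1 + 2*U))*t + U = (20 + 40*U)*t + U = t*(20 + 40*U) + U = U + t*(20 + 40*U))
1/((o(192, -339) + v) + 283447) = 1/(((-339 + 20*192*(1 + 2*(-339))) - 117731) + 283447) = 1/(((-339 + 20*192*(1 - 678)) - 117731) + 283447) = 1/(((-339 + 20*192*(-677)) - 117731) + 283447) = 1/(((-339 - 2599680) - 117731) + 283447) = 1/((-2600019 - 117731) + 283447) = 1/(-2717750 + 283447) = 1/(-2434303) = -1/2434303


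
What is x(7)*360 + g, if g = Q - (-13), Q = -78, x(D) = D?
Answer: 2455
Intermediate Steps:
g = -65 (g = -78 - (-13) = -78 - 1*(-13) = -78 + 13 = -65)
x(7)*360 + g = 7*360 - 65 = 2520 - 65 = 2455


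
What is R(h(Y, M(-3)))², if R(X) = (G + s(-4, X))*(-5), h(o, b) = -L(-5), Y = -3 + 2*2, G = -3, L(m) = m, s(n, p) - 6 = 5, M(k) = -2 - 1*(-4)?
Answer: 1600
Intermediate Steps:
M(k) = 2 (M(k) = -2 + 4 = 2)
s(n, p) = 11 (s(n, p) = 6 + 5 = 11)
Y = 1 (Y = -3 + 4 = 1)
h(o, b) = 5 (h(o, b) = -1*(-5) = 5)
R(X) = -40 (R(X) = (-3 + 11)*(-5) = 8*(-5) = -40)
R(h(Y, M(-3)))² = (-40)² = 1600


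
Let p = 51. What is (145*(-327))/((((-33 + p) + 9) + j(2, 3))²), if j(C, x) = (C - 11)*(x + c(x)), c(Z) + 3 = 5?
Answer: -15805/108 ≈ -146.34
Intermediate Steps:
c(Z) = 2 (c(Z) = -3 + 5 = 2)
j(C, x) = (-11 + C)*(2 + x) (j(C, x) = (C - 11)*(x + 2) = (-11 + C)*(2 + x))
(145*(-327))/((((-33 + p) + 9) + j(2, 3))²) = (145*(-327))/((((-33 + 51) + 9) + (-22 - 11*3 + 2*2 + 2*3))²) = -47415/((18 + 9) + (-22 - 33 + 4 + 6))² = -47415/(27 - 45)² = -47415/((-18)²) = -47415/324 = -47415*1/324 = -15805/108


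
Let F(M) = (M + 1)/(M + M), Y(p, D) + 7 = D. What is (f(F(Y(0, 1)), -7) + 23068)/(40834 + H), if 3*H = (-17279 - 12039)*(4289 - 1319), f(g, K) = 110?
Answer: -11589/14491993 ≈ -0.00079968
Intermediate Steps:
Y(p, D) = -7 + D
F(M) = (1 + M)/(2*M) (F(M) = (1 + M)/((2*M)) = (1 + M)*(1/(2*M)) = (1 + M)/(2*M))
H = -29024820 (H = ((-17279 - 12039)*(4289 - 1319))/3 = (-29318*2970)/3 = (⅓)*(-87074460) = -29024820)
(f(F(Y(0, 1)), -7) + 23068)/(40834 + H) = (110 + 23068)/(40834 - 29024820) = 23178/(-28983986) = 23178*(-1/28983986) = -11589/14491993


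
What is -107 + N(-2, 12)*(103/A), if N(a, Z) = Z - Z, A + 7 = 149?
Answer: -107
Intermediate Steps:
A = 142 (A = -7 + 149 = 142)
N(a, Z) = 0
-107 + N(-2, 12)*(103/A) = -107 + 0*(103/142) = -107 + 0 = -107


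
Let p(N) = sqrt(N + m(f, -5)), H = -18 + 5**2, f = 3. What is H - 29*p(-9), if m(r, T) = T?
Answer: 7 - 29*I*sqrt(14) ≈ 7.0 - 108.51*I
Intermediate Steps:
H = 7 (H = -18 + 25 = 7)
p(N) = sqrt(-5 + N) (p(N) = sqrt(N - 5) = sqrt(-5 + N))
H - 29*p(-9) = 7 - 29*sqrt(-5 - 9) = 7 - 29*I*sqrt(14)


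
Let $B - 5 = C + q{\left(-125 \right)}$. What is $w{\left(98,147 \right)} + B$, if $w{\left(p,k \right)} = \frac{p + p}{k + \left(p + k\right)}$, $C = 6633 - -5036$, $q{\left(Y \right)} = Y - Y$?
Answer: $\frac{23349}{2} \approx 11675.0$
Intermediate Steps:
$q{\left(Y \right)} = 0$
$C = 11669$ ($C = 6633 + 5036 = 11669$)
$w{\left(p,k \right)} = \frac{2 p}{p + 2 k}$ ($w{\left(p,k \right)} = \frac{2 p}{k + \left(k + p\right)} = \frac{2 p}{p + 2 k}$)
$B = 11674$ ($B = 5 + \left(11669 + 0\right) = 5 + 11669 = 11674$)
$w{\left(98,147 \right)} + B = 2 \cdot 98 \frac{1}{98 + 2 \cdot 147} + 11674 = 2 \cdot 98 \frac{1}{98 + 294} + 11674 = 2 \cdot 98 \cdot \frac{1}{392} + 11674 = \frac{1}{2} + 11674 = \frac{23349}{2}$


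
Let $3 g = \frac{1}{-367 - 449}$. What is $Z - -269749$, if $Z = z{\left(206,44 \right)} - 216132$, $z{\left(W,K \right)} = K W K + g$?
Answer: $\frac{1107555983}{2448} \approx 4.5243 \cdot 10^{5}$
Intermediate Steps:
$g = - \frac{1}{2448}$ ($g = \frac{1}{3 \left(-367 - 449\right)} = \frac{1}{3 \left(-816\right)} = \frac{1}{3} \left(- \frac{1}{816}\right) = - \frac{1}{2448} \approx -0.0004085$)
$z{\left(W,K \right)} = - \frac{1}{2448} + W K^{2}$ ($z{\left(W,K \right)} = K W K - \frac{1}{2448} = W K^{2} - \frac{1}{2448} = - \frac{1}{2448} + W K^{2}$)
$Z = \frac{447210431}{2448}$ ($Z = \left(- \frac{1}{2448} + 206 \cdot 44^{2}\right) - 216132 = \left(- \frac{1}{2448} + 206 \cdot 1936\right) - 216132 = \left(- \frac{1}{2448} + 398816\right) - 216132 = \frac{976301567}{2448} - 216132 = \frac{447210431}{2448} \approx 1.8268 \cdot 10^{5}$)
$Z - -269749 = \frac{447210431}{2448} - -269749 = \frac{447210431}{2448} + 269749 = \frac{1107555983}{2448}$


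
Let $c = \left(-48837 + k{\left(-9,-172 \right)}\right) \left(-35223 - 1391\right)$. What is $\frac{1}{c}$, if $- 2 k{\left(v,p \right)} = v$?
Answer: $\frac{1}{1787953155} \approx 5.593 \cdot 10^{-10}$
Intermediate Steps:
$k{\left(v,p \right)} = - \frac{v}{2}$
$c = 1787953155$ ($c = \left(-48837 - - \frac{9}{2}\right) \left(-35223 - 1391\right) = \left(-48837 + \frac{9}{2}\right) \left(-36614\right) = \left(- \frac{97665}{2}\right) \left(-36614\right) = 1787953155$)
$\frac{1}{c} = \frac{1}{1787953155}$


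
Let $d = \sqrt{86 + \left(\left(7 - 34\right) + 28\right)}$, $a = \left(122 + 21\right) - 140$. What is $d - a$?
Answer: $-3 + \sqrt{87} \approx 6.3274$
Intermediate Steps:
$a = 3$ ($a = 143 - 140 = 3$)
$d = \sqrt{87}$ ($d = \sqrt{86 + \left(-27 + 28\right)} = \sqrt{86 + 1} = \sqrt{87} \approx 9.3274$)
$d - a = \sqrt{87} - 3 = -3 + \sqrt{87}$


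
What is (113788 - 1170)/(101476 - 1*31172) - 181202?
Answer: -6369556395/35152 ≈ -1.8120e+5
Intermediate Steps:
(113788 - 1170)/(101476 - 1*31172) - 181202 = 112618/(101476 - 31172) - 181202 = 112618/70304 - 181202 = 112618*(1/70304) - 181202 = 56309/35152 - 181202 = -6369556395/35152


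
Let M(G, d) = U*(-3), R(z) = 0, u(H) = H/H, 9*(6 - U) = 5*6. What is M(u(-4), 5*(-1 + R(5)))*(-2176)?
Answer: 17408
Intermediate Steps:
U = 8/3 (U = 6 - 5*6/9 = 6 - 1/9*30 = 6 - 10/3 = 8/3 ≈ 2.6667)
u(H) = 1
M(G, d) = -8 (M(G, d) = (8/3)*(-3) = -8)
M(u(-4), 5*(-1 + R(5)))*(-2176) = -8*(-2176) = 17408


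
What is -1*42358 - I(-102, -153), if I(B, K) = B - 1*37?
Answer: -42219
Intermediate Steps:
I(B, K) = -37 + B (I(B, K) = B - 37 = -37 + B)
-1*42358 - I(-102, -153) = -1*42358 - (-37 - 102) = -42358 - 1*(-139) = -42358 + 139 = -42219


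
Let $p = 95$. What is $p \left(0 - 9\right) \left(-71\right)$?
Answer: $60705$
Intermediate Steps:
$p \left(0 - 9\right) \left(-71\right) = 95 \left(0 - 9\right) \left(-71\right) = 95 \left(-9\right) \left(-71\right) = \left(-855\right) \left(-71\right) = 60705$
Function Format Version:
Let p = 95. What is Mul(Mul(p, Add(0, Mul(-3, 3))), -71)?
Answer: 60705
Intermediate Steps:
Mul(Mul(p, Add(0, Mul(-3, 3))), -71) = Mul(Mul(95, Add(0, Mul(-3, 3))), -71) = Mul(Mul(95, Add(0, -9)), -71) = Mul(Mul(95, -9), -71) = Mul(-855, -71) = 60705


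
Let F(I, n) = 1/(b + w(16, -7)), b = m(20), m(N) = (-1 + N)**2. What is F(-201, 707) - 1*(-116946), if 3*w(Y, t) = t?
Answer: 125833899/1076 ≈ 1.1695e+5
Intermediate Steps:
w(Y, t) = t/3
b = 361 (b = (-1 + 20)**2 = 19**2 = 361)
F(I, n) = 3/1076 (F(I, n) = 1/(361 + (1/3)*(-7)) = 1/(361 - 7/3) = 1/(1076/3) = 3/1076)
F(-201, 707) - 1*(-116946) = 3/1076 - 1*(-116946) = 3/1076 + 116946 = 125833899/1076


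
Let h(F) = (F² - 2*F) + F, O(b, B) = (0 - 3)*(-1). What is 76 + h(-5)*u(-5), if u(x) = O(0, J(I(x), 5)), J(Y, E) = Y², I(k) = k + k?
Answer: 166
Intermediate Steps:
I(k) = 2*k
O(b, B) = 3 (O(b, B) = -3*(-1) = 3)
u(x) = 3
h(F) = F² - F
76 + h(-5)*u(-5) = 76 - 5*(-1 - 5)*3 = 76 - 5*(-6)*3 = 76 + 30*3 = 76 + 90 = 166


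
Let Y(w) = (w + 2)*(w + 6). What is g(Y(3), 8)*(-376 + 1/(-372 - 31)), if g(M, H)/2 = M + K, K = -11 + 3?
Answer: -11213146/403 ≈ -27824.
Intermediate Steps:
Y(w) = (2 + w)*(6 + w)
K = -8
g(M, H) = -16 + 2*M (g(M, H) = 2*(M - 8) = 2*(-8 + M) = -16 + 2*M)
g(Y(3), 8)*(-376 + 1/(-372 - 31)) = (-16 + 2*(12 + 3**2 + 8*3))*(-376 + 1/(-372 - 31)) = (-16 + 2*(12 + 9 + 24))*(-376 + 1/(-403)) = (-16 + 2*45)*(-376 - 1/403) = (-16 + 90)*(-151529/403) = 74*(-151529/403) = -11213146/403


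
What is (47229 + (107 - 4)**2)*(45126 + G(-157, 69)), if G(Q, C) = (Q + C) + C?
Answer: 2608898666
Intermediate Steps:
G(Q, C) = Q + 2*C (G(Q, C) = (C + Q) + C = Q + 2*C)
(47229 + (107 - 4)**2)*(45126 + G(-157, 69)) = (47229 + (107 - 4)**2)*(45126 + (-157 + 2*69)) = (47229 + 103**2)*(45126 + (-157 + 138)) = (47229 + 10609)*(45126 - 19) = 57838*45107 = 2608898666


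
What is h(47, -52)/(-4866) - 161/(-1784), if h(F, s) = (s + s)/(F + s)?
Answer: 1865797/21702360 ≈ 0.085972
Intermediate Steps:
h(F, s) = 2*s/(F + s) (h(F, s) = (2*s)/(F + s) = 2*s/(F + s))
h(47, -52)/(-4866) - 161/(-1784) = (2*(-52)/(47 - 52))/(-4866) - 161/(-1784) = (2*(-52)/(-5))*(-1/4866) - 161*(-1/1784) = (2*(-52)*(-⅕))*(-1/4866) + 161/1784 = (104/5)*(-1/4866) + 161/1784 = -52/12165 + 161/1784 = 1865797/21702360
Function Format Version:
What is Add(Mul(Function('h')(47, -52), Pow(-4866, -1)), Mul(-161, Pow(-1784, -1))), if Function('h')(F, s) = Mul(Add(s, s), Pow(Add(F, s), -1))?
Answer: Rational(1865797, 21702360) ≈ 0.085972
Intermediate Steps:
Function('h')(F, s) = Mul(2, s, Pow(Add(F, s), -1)) (Function('h')(F, s) = Mul(Mul(2, s), Pow(Add(F, s), -1)) = Mul(2, s, Pow(Add(F, s), -1)))
Add(Mul(Function('h')(47, -52), Pow(-4866, -1)), Mul(-161, Pow(-1784, -1))) = Add(Mul(Mul(2, -52, Pow(Add(47, -52), -1)), Pow(-4866, -1)), Mul(-161, Pow(-1784, -1))) = Add(Mul(Mul(2, -52, Pow(-5, -1)), Rational(-1, 4866)), Mul(-161, Rational(-1, 1784))) = Add(Mul(Mul(2, -52, Rational(-1, 5)), Rational(-1, 4866)), Rational(161, 1784)) = Add(Mul(Rational(104, 5), Rational(-1, 4866)), Rational(161, 1784)) = Add(Rational(-52, 12165), Rational(161, 1784)) = Rational(1865797, 21702360)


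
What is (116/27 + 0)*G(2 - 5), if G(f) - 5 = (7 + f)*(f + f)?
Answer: -2204/27 ≈ -81.630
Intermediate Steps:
G(f) = 5 + 2*f*(7 + f) (G(f) = 5 + (7 + f)*(f + f) = 5 + (7 + f)*(2*f) = 5 + 2*f*(7 + f))
(116/27 + 0)*G(2 - 5) = (116/27 + 0)*(5 + 2*(2 - 5)**2 + 14*(2 - 5)) = (116*(1/27) + 0)*(5 + 2*(-3)**2 + 14*(-3)) = (116/27 + 0)*(5 + 2*9 - 42) = 116*(5 + 18 - 42)/27 = (116/27)*(-19) = -2204/27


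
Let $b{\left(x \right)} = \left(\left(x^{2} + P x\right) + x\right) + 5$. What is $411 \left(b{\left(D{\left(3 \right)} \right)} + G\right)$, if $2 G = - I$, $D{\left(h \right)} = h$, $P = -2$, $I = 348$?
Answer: $-66993$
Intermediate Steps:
$G = -174$ ($G = \frac{\left(-1\right) 348}{2} = \frac{1}{2} \left(-348\right) = -174$)
$b{\left(x \right)} = 5 + x^{2} - x$ ($b{\left(x \right)} = \left(\left(x^{2} - 2 x\right) + x\right) + 5 = \left(x^{2} - x\right) + 5 = 5 + x^{2} - x$)
$411 \left(b{\left(D{\left(3 \right)} \right)} + G\right) = 411 \left(\left(5 + 3^{2} - 3\right) - 174\right) = 411 \left(\left(5 + 9 - 3\right) - 174\right) = 411 \left(11 - 174\right) = 411 \left(-163\right) = -66993$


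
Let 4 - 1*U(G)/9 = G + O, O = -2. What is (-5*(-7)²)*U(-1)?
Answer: -15435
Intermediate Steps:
U(G) = 54 - 9*G (U(G) = 36 - 9*(G - 2) = 36 - 9*(-2 + G) = 36 + (18 - 9*G) = 54 - 9*G)
(-5*(-7)²)*U(-1) = (-5*(-7)²)*(54 - 9*(-1)) = (-5*49)*(54 + 9) = -245*63 = -15435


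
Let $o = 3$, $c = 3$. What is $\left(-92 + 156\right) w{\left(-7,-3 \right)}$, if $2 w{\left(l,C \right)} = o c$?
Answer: $288$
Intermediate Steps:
$w{\left(l,C \right)} = \frac{9}{2}$ ($w{\left(l,C \right)} = \frac{3 \cdot 3}{2} = \frac{1}{2} \cdot 9 = \frac{9}{2}$)
$\left(-92 + 156\right) w{\left(-7,-3 \right)} = \left(-92 + 156\right) \frac{9}{2} = 64 \cdot \frac{9}{2} = 288$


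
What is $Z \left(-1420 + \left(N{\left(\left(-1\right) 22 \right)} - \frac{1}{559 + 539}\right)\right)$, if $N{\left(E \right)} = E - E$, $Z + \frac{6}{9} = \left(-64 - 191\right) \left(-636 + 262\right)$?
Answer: $- \frac{223044217694}{1647} \approx -1.3542 \cdot 10^{8}$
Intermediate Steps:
$Z = \frac{286108}{3}$ ($Z = - \frac{2}{3} + \left(-64 - 191\right) \left(-636 + 262\right) = - \frac{2}{3} - -95370 = - \frac{2}{3} + 95370 = \frac{286108}{3} \approx 95369.0$)
$N{\left(E \right)} = 0$
$Z \left(-1420 + \left(N{\left(\left(-1\right) 22 \right)} - \frac{1}{559 + 539}\right)\right) = \frac{286108 \left(-1420 + \left(0 - \frac{1}{559 + 539}\right)\right)}{3} = \frac{286108 \left(-1420 + \left(0 - \frac{1}{1098}\right)\right)}{3} = \frac{286108 \left(-1420 - \frac{1}{1098}\right)}{3} = \frac{286108}{3} \left(- \frac{1559161}{1098}\right) = - \frac{223044217694}{1647}$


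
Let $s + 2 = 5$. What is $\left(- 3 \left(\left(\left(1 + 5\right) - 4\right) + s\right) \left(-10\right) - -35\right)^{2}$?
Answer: $34225$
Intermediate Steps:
$s = 3$ ($s = -2 + 5 = 3$)
$\left(- 3 \left(\left(\left(1 + 5\right) - 4\right) + s\right) \left(-10\right) - -35\right)^{2} = \left(- 3 \left(\left(\left(1 + 5\right) - 4\right) + 3\right) \left(-10\right) - -35\right)^{2} = \left(- 3 \left(\left(6 - 4\right) + 3\right) \left(-10\right) + \left(-32 + 67\right)\right)^{2} = \left(- 3 \left(2 + 3\right) \left(-10\right) + 35\right)^{2} = \left(\left(-3\right) 5 \left(-10\right) + 35\right)^{2} = \left(\left(-15\right) \left(-10\right) + 35\right)^{2} = \left(150 + 35\right)^{2} = 185^{2} = 34225$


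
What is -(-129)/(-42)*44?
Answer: -946/7 ≈ -135.14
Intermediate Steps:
-(-129)/(-42)*44 = -(-129)*(-1)/42*44 = -43*1/14*44 = -43/14*44 = -946/7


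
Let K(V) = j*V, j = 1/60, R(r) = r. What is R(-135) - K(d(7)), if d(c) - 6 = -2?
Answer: -2026/15 ≈ -135.07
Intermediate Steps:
j = 1/60 ≈ 0.016667
d(c) = 4 (d(c) = 6 - 2 = 4)
K(V) = V/60
R(-135) - K(d(7)) = -135 - 4/60 = -135 - 1*1/15 = -135 - 1/15 = -2026/15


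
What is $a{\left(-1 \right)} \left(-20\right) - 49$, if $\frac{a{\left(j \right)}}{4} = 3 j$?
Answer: $191$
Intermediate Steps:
$a{\left(j \right)} = 12 j$ ($a{\left(j \right)} = 4 \cdot 3 j = 12 j$)
$a{\left(-1 \right)} \left(-20\right) - 49 = 12 \left(-1\right) \left(-20\right) - 49 = \left(-12\right) \left(-20\right) - 49 = 240 - 49 = 191$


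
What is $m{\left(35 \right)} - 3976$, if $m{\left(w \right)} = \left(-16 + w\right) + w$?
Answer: $-3922$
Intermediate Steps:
$m{\left(w \right)} = -16 + 2 w$
$m{\left(35 \right)} - 3976 = \left(-16 + 2 \cdot 35\right) - 3976 = \left(-16 + 70\right) - 3976 = 54 - 3976 = -3922$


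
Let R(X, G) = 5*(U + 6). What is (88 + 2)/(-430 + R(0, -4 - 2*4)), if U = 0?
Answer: -9/40 ≈ -0.22500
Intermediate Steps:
R(X, G) = 30 (R(X, G) = 5*(0 + 6) = 5*6 = 30)
(88 + 2)/(-430 + R(0, -4 - 2*4)) = (88 + 2)/(-430 + 30) = 90/(-400) = 90*(-1/400) = -9/40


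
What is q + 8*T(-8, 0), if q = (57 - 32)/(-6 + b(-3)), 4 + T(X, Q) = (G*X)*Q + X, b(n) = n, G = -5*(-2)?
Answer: -889/9 ≈ -98.778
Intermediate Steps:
G = 10
T(X, Q) = -4 + X + 10*Q*X (T(X, Q) = -4 + ((10*X)*Q + X) = -4 + (10*Q*X + X) = -4 + (X + 10*Q*X) = -4 + X + 10*Q*X)
q = -25/9 (q = (57 - 32)/(-6 - 3) = 25/(-9) = 25*(-⅑) = -25/9 ≈ -2.7778)
q + 8*T(-8, 0) = -25/9 + 8*(-4 - 8 + 10*0*(-8)) = -25/9 + 8*(-4 - 8 + 0) = -25/9 + 8*(-12) = -25/9 - 96 = -889/9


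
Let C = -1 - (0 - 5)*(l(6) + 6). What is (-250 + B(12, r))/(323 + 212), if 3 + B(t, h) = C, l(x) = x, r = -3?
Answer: -194/535 ≈ -0.36262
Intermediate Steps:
C = 59 (C = -1 - (0 - 5)*(6 + 6) = -1 - (-5)*12 = -1 - 1*(-60) = -1 + 60 = 59)
B(t, h) = 56 (B(t, h) = -3 + 59 = 56)
(-250 + B(12, r))/(323 + 212) = (-250 + 56)/(323 + 212) = -194/535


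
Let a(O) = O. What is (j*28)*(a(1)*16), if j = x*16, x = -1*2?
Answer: -14336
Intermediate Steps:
x = -2
j = -32 (j = -2*16 = -32)
(j*28)*(a(1)*16) = (-32*28)*(1*16) = -896*16 = -14336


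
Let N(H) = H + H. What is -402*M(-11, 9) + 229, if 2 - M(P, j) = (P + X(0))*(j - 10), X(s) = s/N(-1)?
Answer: 3847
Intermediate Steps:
N(H) = 2*H
X(s) = -s/2 (X(s) = s/((2*(-1))) = s/(-2) = s*(-½) = -s/2)
M(P, j) = 2 - P*(-10 + j) (M(P, j) = 2 - (P - ½*0)*(j - 10) = 2 - (P + 0)*(-10 + j) = 2 - P*(-10 + j))
-402*M(-11, 9) + 229 = -402*(2 + 10*(-11) - 1*(-11)*9) + 229 = -402*(2 - 110 + 99) + 229 = -402*(-9) + 229 = 3618 + 229 = 3847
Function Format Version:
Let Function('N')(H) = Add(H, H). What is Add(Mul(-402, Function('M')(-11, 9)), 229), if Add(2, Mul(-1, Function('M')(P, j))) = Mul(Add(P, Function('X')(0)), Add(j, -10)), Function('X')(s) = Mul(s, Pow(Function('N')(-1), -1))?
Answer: 3847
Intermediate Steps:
Function('N')(H) = Mul(2, H)
Function('X')(s) = Mul(Rational(-1, 2), s) (Function('X')(s) = Mul(s, Pow(Mul(2, -1), -1)) = Mul(s, Pow(-2, -1)) = Mul(s, Rational(-1, 2)) = Mul(Rational(-1, 2), s))
Function('M')(P, j) = Add(2, Mul(-1, P, Add(-10, j))) (Function('M')(P, j) = Add(2, Mul(-1, Mul(Add(P, Mul(Rational(-1, 2), 0)), Add(j, -10)))) = Add(2, Mul(-1, Mul(Add(P, 0), Add(-10, j)))) = Add(2, Mul(-1, Mul(P, Add(-10, j)))) = Add(2, Mul(-1, P, Add(-10, j))))
Add(Mul(-402, Function('M')(-11, 9)), 229) = Add(Mul(-402, Add(2, Mul(10, -11), Mul(-1, -11, 9))), 229) = Add(Mul(-402, Add(2, -110, 99)), 229) = Add(Mul(-402, -9), 229) = Add(3618, 229) = 3847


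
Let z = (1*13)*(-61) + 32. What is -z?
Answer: 761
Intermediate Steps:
z = -761 (z = 13*(-61) + 32 = -793 + 32 = -761)
-z = -1*(-761) = 761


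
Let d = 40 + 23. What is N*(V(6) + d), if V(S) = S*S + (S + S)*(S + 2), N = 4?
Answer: 780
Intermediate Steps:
d = 63
V(S) = S**2 + 2*S*(2 + S) (V(S) = S**2 + (2*S)*(2 + S) = S**2 + 2*S*(2 + S))
N*(V(6) + d) = 4*(6*(4 + 3*6) + 63) = 4*(6*(4 + 18) + 63) = 4*(6*22 + 63) = 4*(132 + 63) = 4*195 = 780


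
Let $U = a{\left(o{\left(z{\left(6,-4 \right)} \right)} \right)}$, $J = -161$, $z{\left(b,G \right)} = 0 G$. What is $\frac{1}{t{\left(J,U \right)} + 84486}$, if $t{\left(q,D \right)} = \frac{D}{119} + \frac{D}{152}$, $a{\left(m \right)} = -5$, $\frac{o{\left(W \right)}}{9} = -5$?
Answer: $\frac{18088}{1528181413} \approx 1.1836 \cdot 10^{-5}$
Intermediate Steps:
$z{\left(b,G \right)} = 0$
$o{\left(W \right)} = -45$ ($o{\left(W \right)} = 9 \left(-5\right) = -45$)
$U = -5$
$t{\left(q,D \right)} = \frac{271 D}{18088}$ ($t{\left(q,D \right)} = D \frac{1}{119} + D \frac{1}{152} = \frac{D}{119} + \frac{D}{152} = \frac{271 D}{18088}$)
$\frac{1}{t{\left(J,U \right)} + 84486} = \frac{1}{\frac{271}{18088} \left(-5\right) + 84486} = \frac{1}{- \frac{1355}{18088} + 84486} = \frac{1}{\frac{1528181413}{18088}} = \frac{18088}{1528181413}$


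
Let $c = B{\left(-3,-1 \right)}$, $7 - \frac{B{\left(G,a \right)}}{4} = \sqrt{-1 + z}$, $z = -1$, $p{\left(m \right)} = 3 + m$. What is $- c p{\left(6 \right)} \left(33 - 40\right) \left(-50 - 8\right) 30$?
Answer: $-3069360 + 438480 i \sqrt{2} \approx -3.0694 \cdot 10^{6} + 6.201 \cdot 10^{5} i$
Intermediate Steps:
$B{\left(G,a \right)} = 28 - 4 i \sqrt{2}$ ($B{\left(G,a \right)} = 28 - 4 \sqrt{-1 - 1} = 28 - 4 \sqrt{-2} = 28 - 4 i \sqrt{2}$)
$c = 28 - 4 i \sqrt{2} \approx 28.0 - 5.6569 i$
$- c p{\left(6 \right)} \left(33 - 40\right) \left(-50 - 8\right) 30 = - (28 - 4 i \sqrt{2}) \left(3 + 6\right) \left(33 - 40\right) \left(-50 - 8\right) 30 = \left(-28 + 4 i \sqrt{2}\right) 9 \left(\left(-7\right) \left(-58\right)\right) 30 = \left(-252 + 36 i \sqrt{2}\right) 406 \cdot 30 = \left(-102312 + 14616 i \sqrt{2}\right) 30 = -3069360 + 438480 i \sqrt{2}$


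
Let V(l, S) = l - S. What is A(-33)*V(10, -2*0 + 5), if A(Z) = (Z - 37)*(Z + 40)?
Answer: -2450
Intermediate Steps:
A(Z) = (-37 + Z)*(40 + Z)
A(-33)*V(10, -2*0 + 5) = (-1480 + (-33)² + 3*(-33))*(10 - (-2*0 + 5)) = (-1480 + 1089 - 99)*(10 - (0 + 5)) = -490*(10 - 1*5) = -490*(10 - 5) = -490*5 = -2450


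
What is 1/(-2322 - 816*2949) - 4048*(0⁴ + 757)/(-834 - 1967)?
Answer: 28357248896431/25920347562 ≈ 1094.0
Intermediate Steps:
1/(-2322 - 816*2949) - 4048*(0⁴ + 757)/(-834 - 1967) = (1/2949)/(-3138) - 4048/((-2801/(0 + 757))) = -1/3138*1/2949 - 4048/((-2801/757)) = -1/9253962 - 4048/((-2801*1/757)) = -1/9253962 - 4048/(-2801/757) = -1/9253962 - 4048*(-757/2801) = -1/9253962 + 3064336/2801 = 28357248896431/25920347562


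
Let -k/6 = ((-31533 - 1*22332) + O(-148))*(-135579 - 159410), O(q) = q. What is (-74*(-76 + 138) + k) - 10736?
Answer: -95599460466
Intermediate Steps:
k = -95599445142 (k = -6*((-31533 - 1*22332) - 148)*(-135579 - 159410) = -6*((-31533 - 22332) - 148)*(-294989) = -6*(-53865 - 148)*(-294989) = -(-324078)*(-294989) = -6*15933240857 = -95599445142)
(-74*(-76 + 138) + k) - 10736 = (-74*(-76 + 138) - 95599445142) - 10736 = (-74*62 - 95599445142) - 10736 = (-4588 - 95599445142) - 10736 = -95599449730 - 10736 = -95599460466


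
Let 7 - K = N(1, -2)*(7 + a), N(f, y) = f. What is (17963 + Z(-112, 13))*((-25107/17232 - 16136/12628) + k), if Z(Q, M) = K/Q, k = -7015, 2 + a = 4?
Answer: -128012769544964221/1015493248 ≈ -1.2606e+8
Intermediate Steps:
a = 2 (a = -2 + 4 = 2)
K = -2 (K = 7 - (7 + 2) = 7 - 9 = -2)
Z(Q, M) = -2/Q
(17963 + Z(-112, 13))*((-25107/17232 - 16136/12628) + k) = (17963 - 2/(-112))*((-25107/17232 - 16136/12628) - 7015) = (17963 - 2*(-1/112))*((-25107*1/17232 - 16136*1/12628) - 7015) = (17963 + 1/56)*((-8369/5744 - 4034/3157) - 7015) = 1005929*(-49592229/18133808 - 7015)/56 = (1005929/56)*(-127258255349/18133808) = -128012769544964221/1015493248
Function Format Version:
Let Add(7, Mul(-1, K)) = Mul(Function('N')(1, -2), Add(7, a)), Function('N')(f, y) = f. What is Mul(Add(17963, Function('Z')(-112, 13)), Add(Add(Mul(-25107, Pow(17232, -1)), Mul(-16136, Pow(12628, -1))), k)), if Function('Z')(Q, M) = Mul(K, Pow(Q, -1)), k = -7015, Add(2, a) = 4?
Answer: Rational(-128012769544964221, 1015493248) ≈ -1.2606e+8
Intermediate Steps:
a = 2 (a = Add(-2, 4) = 2)
K = -2 (K = Add(7, Mul(-1, Mul(1, Add(7, 2)))) = Add(7, Mul(-1, Mul(1, 9))) = Add(7, Mul(-1, 9)) = Add(7, -9) = -2)
Function('Z')(Q, M) = Mul(-2, Pow(Q, -1))
Mul(Add(17963, Function('Z')(-112, 13)), Add(Add(Mul(-25107, Pow(17232, -1)), Mul(-16136, Pow(12628, -1))), k)) = Mul(Add(17963, Mul(-2, Pow(-112, -1))), Add(Add(Mul(-25107, Pow(17232, -1)), Mul(-16136, Pow(12628, -1))), -7015)) = Mul(Add(17963, Mul(-2, Rational(-1, 112))), Add(Add(Mul(-25107, Rational(1, 17232)), Mul(-16136, Rational(1, 12628))), -7015)) = Mul(Add(17963, Rational(1, 56)), Add(Add(Rational(-8369, 5744), Rational(-4034, 3157)), -7015)) = Mul(Rational(1005929, 56), Add(Rational(-49592229, 18133808), -7015)) = Mul(Rational(1005929, 56), Rational(-127258255349, 18133808)) = Rational(-128012769544964221, 1015493248)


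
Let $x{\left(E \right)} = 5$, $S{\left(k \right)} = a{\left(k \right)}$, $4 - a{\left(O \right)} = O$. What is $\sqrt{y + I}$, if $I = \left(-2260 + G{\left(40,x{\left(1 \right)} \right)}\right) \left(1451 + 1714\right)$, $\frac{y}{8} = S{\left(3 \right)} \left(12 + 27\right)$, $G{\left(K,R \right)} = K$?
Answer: $2 i \sqrt{1756497} \approx 2650.7 i$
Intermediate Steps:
$a{\left(O \right)} = 4 - O$
$S{\left(k \right)} = 4 - k$
$y = 312$ ($y = 8 \left(4 - 3\right) \left(12 + 27\right) = 8 \left(4 - 3\right) 39 = 8 \cdot 1 \cdot 39 = 8 \cdot 39 = 312$)
$I = -7026300$ ($I = \left(-2260 + 40\right) \left(1451 + 1714\right) = \left(-2220\right) 3165 = -7026300$)
$\sqrt{y + I} = \sqrt{312 - 7026300} = \sqrt{-7025988} = 2 i \sqrt{1756497}$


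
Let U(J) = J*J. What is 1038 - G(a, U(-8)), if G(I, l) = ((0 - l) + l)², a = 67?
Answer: 1038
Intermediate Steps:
U(J) = J²
G(I, l) = 0 (G(I, l) = (-l + l)² = 0² = 0)
1038 - G(a, U(-8)) = 1038 - 1*0 = 1038 + 0 = 1038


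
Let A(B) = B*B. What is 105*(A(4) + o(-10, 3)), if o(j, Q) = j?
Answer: 630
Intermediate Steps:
A(B) = B²
105*(A(4) + o(-10, 3)) = 105*(4² - 10) = 105*(16 - 10) = 105*6 = 630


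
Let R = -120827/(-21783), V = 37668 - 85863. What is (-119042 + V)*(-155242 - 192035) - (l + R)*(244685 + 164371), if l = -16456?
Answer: 470561595469181/7261 ≈ 6.4807e+10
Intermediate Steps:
V = -48195
R = 120827/21783 (R = -120827*(-1/21783) = 120827/21783 ≈ 5.5468)
(-119042 + V)*(-155242 - 192035) - (l + R)*(244685 + 164371) = (-119042 - 48195)*(-155242 - 192035) - (-16456 + 120827/21783)*(244685 + 164371) = -167237*(-347277) - (-358340221)*409056/21783 = 58077563649 - 1*(-48860405813792/7261) = 58077563649 + 48860405813792/7261 = 470561595469181/7261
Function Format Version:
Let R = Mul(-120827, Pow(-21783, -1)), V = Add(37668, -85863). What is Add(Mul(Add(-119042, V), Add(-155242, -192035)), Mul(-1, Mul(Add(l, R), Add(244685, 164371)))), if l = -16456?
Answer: Rational(470561595469181, 7261) ≈ 6.4807e+10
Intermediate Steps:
V = -48195
R = Rational(120827, 21783) (R = Mul(-120827, Rational(-1, 21783)) = Rational(120827, 21783) ≈ 5.5468)
Add(Mul(Add(-119042, V), Add(-155242, -192035)), Mul(-1, Mul(Add(l, R), Add(244685, 164371)))) = Add(Mul(Add(-119042, -48195), Add(-155242, -192035)), Mul(-1, Mul(Add(-16456, Rational(120827, 21783)), Add(244685, 164371)))) = Add(Mul(-167237, -347277), Mul(-1, Mul(Rational(-358340221, 21783), 409056))) = Add(58077563649, Mul(-1, Rational(-48860405813792, 7261))) = Add(58077563649, Rational(48860405813792, 7261)) = Rational(470561595469181, 7261)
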